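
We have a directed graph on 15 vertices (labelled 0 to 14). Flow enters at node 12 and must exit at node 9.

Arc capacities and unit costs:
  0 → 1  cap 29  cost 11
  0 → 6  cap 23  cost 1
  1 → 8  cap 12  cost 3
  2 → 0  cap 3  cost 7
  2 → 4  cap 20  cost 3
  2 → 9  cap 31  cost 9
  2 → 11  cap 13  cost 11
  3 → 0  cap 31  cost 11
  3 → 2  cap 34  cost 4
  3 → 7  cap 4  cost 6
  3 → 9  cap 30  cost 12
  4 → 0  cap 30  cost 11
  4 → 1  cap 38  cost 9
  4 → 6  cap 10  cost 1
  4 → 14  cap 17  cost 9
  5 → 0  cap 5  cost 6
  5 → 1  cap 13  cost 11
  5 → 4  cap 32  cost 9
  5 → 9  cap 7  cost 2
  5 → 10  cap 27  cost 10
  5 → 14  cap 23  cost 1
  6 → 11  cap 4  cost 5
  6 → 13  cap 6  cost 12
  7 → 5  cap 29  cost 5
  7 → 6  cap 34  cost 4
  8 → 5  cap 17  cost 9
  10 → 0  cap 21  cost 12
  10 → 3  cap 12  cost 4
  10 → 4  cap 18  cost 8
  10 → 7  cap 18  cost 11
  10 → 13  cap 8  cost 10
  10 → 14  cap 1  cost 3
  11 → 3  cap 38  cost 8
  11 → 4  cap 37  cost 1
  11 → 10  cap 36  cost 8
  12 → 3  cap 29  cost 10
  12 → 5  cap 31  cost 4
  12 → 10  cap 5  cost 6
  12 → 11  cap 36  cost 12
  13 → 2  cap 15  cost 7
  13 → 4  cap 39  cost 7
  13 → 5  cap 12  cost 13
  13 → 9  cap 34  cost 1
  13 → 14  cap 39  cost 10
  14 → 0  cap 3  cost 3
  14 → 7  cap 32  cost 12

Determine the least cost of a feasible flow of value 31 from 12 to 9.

shortest-cost path #1: 12→5→9 push 7 @ unit cost 6 (adds 42)
shortest-cost path #2: 12→10→13→9 push 5 @ unit cost 17 (adds 85)
shortest-cost path #3: 12→3→9 push 19 @ unit cost 22 (adds 418)
total cost = 545

Minimum cost for 31 units: 545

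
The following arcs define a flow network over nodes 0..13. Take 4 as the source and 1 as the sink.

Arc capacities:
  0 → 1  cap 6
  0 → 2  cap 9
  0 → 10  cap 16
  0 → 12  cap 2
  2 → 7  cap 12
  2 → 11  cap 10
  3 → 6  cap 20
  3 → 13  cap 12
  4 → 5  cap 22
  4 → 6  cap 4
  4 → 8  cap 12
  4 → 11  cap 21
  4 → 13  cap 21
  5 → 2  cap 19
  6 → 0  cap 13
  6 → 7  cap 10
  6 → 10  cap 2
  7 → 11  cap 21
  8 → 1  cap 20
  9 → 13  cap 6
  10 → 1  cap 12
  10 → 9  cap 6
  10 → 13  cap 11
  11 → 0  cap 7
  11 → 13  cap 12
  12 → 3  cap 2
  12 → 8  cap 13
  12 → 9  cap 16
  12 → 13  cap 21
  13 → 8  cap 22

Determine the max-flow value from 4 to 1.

augment #1: 4→8→1 bottleneck 12, total now 12
augment #2: 4→6→0→1 bottleneck 4, total now 16
augment #3: 4→11→0→1 bottleneck 2, total now 18
augment #4: 4→13→8→1 bottleneck 8, total now 26
augment #5: 4→11→0→10→1 bottleneck 5, total now 31

Maximum flow value: 31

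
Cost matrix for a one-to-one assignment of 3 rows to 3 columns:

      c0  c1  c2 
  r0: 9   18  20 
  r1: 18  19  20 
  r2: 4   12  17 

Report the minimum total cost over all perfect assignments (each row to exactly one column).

Minimum assignment cost: 41

optimal assignment: row0→col0 (cost 9), row1→col2 (cost 20), row2→col1 (cost 12)
total = 9 + 20 + 12 = 41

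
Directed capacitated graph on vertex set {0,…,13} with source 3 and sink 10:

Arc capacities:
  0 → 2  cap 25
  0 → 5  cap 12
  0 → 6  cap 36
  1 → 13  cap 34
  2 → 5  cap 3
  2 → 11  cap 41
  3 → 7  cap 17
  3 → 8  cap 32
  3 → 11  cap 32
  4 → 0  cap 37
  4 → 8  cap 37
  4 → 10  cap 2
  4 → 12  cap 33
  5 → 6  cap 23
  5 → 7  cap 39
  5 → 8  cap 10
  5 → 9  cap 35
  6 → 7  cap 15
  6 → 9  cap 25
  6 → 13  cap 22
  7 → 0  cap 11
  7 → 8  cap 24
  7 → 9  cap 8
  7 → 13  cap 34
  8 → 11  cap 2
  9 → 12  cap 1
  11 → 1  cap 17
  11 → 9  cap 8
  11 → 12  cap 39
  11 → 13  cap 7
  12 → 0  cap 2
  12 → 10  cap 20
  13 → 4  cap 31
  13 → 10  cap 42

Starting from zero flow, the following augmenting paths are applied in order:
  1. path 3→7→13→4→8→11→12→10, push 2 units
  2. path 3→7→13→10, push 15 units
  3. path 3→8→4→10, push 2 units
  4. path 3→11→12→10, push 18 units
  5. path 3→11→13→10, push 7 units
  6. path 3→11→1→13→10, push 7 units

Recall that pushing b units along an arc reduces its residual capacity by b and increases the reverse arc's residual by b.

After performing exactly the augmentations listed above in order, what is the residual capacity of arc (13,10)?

Residual capacity of (13,10): 13

after path 1 (3→7→13→4→8→11→12→10, push 2): res(13,10)=42
after path 2 (3→7→13→10, push 15): res(13,10)=27
after path 3 (3→8→4→10, push 2): res(13,10)=27
after path 4 (3→11→12→10, push 18): res(13,10)=27
after path 5 (3→11→13→10, push 7): res(13,10)=20
after path 6 (3→11→1→13→10, push 7): res(13,10)=13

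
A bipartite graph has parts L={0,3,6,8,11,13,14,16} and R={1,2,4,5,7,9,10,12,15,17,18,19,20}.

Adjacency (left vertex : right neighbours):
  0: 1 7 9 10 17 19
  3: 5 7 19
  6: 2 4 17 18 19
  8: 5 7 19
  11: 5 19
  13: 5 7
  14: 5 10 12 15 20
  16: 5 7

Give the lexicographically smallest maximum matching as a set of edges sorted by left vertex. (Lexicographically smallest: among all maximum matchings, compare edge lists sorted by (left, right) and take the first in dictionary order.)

|M| = 6 (so the lex-smallest maximum matching has 6 edges)
process left vertices in ascending order; for each, take the smallest-labelled available neighbour that still permits 6 edges overall, or leave it unmatched if none does
lex-smallest matching: {0-1, 3-5, 6-2, 8-7, 11-19, 14-10}

Lex-smallest maximum matching: {(0,1), (3,5), (6,2), (8,7), (11,19), (14,10)}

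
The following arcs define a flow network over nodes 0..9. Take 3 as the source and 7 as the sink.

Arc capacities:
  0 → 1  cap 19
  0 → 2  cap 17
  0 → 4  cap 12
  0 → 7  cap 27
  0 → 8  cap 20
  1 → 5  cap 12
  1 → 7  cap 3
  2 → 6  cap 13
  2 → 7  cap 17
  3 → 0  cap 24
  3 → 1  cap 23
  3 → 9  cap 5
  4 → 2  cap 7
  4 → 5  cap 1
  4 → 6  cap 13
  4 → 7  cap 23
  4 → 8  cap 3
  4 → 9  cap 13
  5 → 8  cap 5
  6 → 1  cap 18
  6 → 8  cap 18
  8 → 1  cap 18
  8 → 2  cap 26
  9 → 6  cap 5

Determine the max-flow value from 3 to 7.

augment #1: 3→0→7 bottleneck 24, total now 24
augment #2: 3→1→7 bottleneck 3, total now 27
augment #3: 3→1→5→8→2→7 bottleneck 5, total now 32
augment #4: 3→9→6→8→2→7 bottleneck 5, total now 37

Maximum flow value: 37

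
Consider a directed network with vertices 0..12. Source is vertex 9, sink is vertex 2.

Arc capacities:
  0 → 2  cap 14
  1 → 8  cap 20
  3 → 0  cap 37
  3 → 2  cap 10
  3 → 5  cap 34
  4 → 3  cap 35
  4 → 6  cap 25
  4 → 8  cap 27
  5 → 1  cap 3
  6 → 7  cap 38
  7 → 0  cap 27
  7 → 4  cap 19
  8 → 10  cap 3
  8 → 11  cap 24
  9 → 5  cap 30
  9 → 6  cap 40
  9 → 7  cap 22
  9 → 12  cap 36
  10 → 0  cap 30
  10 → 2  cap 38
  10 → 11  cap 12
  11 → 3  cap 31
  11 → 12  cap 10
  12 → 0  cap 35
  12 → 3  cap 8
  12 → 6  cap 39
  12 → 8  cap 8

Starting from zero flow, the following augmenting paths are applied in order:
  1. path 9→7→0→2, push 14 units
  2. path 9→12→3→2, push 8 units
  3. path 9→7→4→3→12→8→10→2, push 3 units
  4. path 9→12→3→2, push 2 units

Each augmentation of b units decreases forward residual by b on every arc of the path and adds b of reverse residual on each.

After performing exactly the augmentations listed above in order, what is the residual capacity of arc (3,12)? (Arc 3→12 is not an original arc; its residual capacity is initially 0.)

Residual capacity of (3,12): 7

after path 1 (9→7→0→2, push 14): res(3,12)=0
after path 2 (9→12→3→2, push 8): res(3,12)=8
after path 3 (9→7→4→3→12→8→10→2, push 3): res(3,12)=5
after path 4 (9→12→3→2, push 2): res(3,12)=7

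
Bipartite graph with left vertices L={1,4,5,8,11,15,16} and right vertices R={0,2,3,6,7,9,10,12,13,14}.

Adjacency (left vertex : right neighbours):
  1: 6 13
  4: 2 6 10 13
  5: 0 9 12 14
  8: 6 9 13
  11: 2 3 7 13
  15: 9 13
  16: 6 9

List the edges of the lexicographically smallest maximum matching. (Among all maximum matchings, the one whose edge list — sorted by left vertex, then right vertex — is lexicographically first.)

Lex-smallest maximum matching: {(1,6), (4,2), (5,0), (8,9), (11,3), (15,13)}

|M| = 6 (so the lex-smallest maximum matching has 6 edges)
process left vertices in ascending order; for each, take the smallest-labelled available neighbour that still permits 6 edges overall, or leave it unmatched if none does
lex-smallest matching: {1-6, 4-2, 5-0, 8-9, 11-3, 15-13}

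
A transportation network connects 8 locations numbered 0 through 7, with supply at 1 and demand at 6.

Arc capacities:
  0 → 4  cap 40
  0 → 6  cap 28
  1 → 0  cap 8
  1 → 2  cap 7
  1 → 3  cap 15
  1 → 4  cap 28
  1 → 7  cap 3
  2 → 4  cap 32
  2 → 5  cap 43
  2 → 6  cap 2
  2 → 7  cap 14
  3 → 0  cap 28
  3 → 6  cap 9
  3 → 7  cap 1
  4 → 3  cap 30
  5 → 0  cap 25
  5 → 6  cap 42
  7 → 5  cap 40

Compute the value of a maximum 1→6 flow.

augment #1: 1→0→6 bottleneck 8, total now 8
augment #2: 1→2→6 bottleneck 2, total now 10
augment #3: 1→3→6 bottleneck 9, total now 19
augment #4: 1→2→5→6 bottleneck 5, total now 24
augment #5: 1→3→0→6 bottleneck 6, total now 30
augment #6: 1→7→5→6 bottleneck 3, total now 33
augment #7: 1→4→3→0→6 bottleneck 14, total now 47
augment #8: 1→4→3→7→5→6 bottleneck 1, total now 48

Maximum flow value: 48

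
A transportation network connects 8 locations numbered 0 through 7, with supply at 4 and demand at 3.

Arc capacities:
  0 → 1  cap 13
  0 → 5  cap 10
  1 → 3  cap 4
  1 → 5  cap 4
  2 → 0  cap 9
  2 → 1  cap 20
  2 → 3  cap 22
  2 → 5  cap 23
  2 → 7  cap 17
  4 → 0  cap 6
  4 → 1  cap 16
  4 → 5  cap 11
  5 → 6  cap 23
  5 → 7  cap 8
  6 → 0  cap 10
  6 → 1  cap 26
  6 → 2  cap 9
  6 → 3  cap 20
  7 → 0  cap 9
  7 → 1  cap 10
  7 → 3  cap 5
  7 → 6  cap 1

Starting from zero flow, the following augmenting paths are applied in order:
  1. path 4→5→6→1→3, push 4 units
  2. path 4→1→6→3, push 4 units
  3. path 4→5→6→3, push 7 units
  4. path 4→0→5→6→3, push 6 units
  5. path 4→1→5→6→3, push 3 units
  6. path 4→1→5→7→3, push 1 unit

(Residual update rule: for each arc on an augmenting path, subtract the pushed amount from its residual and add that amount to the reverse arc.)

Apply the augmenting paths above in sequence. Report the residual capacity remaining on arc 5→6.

after path 1 (4→5→6→1→3, push 4): res(5,6)=19
after path 2 (4→1→6→3, push 4): res(5,6)=19
after path 3 (4→5→6→3, push 7): res(5,6)=12
after path 4 (4→0→5→6→3, push 6): res(5,6)=6
after path 5 (4→1→5→6→3, push 3): res(5,6)=3
after path 6 (4→1→5→7→3, push 1): res(5,6)=3

Residual capacity of (5,6): 3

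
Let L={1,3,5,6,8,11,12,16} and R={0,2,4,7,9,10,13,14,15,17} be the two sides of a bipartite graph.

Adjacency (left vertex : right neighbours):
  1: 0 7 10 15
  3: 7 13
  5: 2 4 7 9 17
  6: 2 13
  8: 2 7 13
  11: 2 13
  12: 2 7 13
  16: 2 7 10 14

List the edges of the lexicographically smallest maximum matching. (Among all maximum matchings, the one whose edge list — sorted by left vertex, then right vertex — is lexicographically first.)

Lex-smallest maximum matching: {(1,0), (3,7), (5,4), (6,2), (8,13), (16,10)}

|M| = 6 (so the lex-smallest maximum matching has 6 edges)
process left vertices in ascending order; for each, take the smallest-labelled available neighbour that still permits 6 edges overall, or leave it unmatched if none does
lex-smallest matching: {1-0, 3-7, 5-4, 6-2, 8-13, 16-10}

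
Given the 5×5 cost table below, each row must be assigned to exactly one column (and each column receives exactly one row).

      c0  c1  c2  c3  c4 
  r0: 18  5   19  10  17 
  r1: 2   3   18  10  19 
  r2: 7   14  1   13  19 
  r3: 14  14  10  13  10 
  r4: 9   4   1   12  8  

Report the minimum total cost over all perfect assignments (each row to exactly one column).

Minimum assignment cost: 27

optimal assignment: row0→col3 (cost 10), row1→col0 (cost 2), row2→col2 (cost 1), row3→col4 (cost 10), row4→col1 (cost 4)
total = 10 + 2 + 1 + 10 + 4 = 27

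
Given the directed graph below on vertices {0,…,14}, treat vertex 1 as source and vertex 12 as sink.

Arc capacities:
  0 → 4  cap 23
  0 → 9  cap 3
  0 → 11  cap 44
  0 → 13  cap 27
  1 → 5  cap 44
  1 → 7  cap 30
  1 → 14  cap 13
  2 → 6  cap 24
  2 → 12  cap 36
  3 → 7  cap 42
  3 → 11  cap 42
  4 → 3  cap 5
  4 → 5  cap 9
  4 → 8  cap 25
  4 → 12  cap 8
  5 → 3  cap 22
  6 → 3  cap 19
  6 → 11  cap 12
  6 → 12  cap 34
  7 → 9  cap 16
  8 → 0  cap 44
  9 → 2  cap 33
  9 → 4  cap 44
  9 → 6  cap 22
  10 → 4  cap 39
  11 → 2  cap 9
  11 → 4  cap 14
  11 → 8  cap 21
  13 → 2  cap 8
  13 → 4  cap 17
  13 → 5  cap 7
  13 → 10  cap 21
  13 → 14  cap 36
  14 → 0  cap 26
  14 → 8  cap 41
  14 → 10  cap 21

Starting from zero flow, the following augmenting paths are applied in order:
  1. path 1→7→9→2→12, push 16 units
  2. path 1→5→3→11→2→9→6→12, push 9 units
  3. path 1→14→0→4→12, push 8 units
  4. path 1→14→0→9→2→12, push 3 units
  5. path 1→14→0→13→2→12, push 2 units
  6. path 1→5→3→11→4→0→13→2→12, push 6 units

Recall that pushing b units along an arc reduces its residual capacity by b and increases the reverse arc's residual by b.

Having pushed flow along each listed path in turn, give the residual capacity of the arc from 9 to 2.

Residual capacity of (9,2): 23

after path 1 (1→7→9→2→12, push 16): res(9,2)=17
after path 2 (1→5→3→11→2→9→6→12, push 9): res(9,2)=26
after path 3 (1→14→0→4→12, push 8): res(9,2)=26
after path 4 (1→14→0→9→2→12, push 3): res(9,2)=23
after path 5 (1→14→0→13→2→12, push 2): res(9,2)=23
after path 6 (1→5→3→11→4→0→13→2→12, push 6): res(9,2)=23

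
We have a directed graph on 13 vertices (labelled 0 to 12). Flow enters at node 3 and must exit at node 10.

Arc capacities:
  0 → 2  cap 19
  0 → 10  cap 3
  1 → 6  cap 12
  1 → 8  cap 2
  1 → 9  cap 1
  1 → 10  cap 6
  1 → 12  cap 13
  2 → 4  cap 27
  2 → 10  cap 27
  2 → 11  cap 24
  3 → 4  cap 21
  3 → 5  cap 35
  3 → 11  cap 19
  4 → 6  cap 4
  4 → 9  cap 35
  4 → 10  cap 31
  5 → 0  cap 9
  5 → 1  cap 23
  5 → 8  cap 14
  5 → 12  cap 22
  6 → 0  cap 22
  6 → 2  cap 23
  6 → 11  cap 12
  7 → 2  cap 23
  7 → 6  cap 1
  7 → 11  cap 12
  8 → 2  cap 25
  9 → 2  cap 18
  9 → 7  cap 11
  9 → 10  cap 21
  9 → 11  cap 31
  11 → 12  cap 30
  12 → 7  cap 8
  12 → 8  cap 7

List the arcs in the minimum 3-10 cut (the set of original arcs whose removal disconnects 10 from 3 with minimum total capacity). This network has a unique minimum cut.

Min-cut arcs: {(3,4), (3,5), (12,7), (12,8)} (total capacity 71)

augment #1: 3→4→10 push 21
augment #2: 3→5→0→10 push 3
augment #3: 3→5→1→10 push 6
augment #4: 3→5→0→2→10 push 6
augment #5: 3→5→1→9→10 push 1
augment #6: 3→5→8→2→10 push 14
augment #7: 3→5→1→6→2→10 push 5
augment #8: 3→11→12→7→2→10 push 2
augment #9: 3→11→12→7→2→4→10 push 6
augment #10: 3→11→12→8→2→4→10 push 4
augment #11: 3→11→12→8→2→4→9→10 push 3
max flow = 71; residual-reachable set from 3 gives S-side
cut edges (S→T): {(3,4), (3,5), (12,7), (12,8)} total cap 71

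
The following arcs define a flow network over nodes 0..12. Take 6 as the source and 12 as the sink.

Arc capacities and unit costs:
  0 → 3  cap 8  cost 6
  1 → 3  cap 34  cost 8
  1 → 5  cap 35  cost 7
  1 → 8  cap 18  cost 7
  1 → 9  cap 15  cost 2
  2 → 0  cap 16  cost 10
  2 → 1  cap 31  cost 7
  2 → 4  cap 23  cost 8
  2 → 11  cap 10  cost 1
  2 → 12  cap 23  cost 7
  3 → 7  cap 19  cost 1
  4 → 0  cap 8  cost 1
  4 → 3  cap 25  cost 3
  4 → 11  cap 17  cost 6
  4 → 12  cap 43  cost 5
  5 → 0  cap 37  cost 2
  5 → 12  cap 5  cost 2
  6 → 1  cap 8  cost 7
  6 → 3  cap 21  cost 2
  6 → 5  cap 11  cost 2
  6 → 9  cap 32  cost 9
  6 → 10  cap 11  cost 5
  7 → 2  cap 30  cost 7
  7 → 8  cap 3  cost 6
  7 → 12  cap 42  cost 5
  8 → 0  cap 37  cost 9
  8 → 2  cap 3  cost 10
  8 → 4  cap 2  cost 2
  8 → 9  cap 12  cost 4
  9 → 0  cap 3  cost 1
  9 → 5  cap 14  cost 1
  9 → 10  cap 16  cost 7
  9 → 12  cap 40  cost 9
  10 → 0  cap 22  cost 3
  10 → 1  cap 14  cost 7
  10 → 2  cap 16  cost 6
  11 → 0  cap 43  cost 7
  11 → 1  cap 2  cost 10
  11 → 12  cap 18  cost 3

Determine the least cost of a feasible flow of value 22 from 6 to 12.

shortest-cost path #1: 6→5→12 push 5 @ unit cost 4 (adds 20)
shortest-cost path #2: 6→3→7→12 push 17 @ unit cost 8 (adds 136)
total cost = 156

Minimum cost for 22 units: 156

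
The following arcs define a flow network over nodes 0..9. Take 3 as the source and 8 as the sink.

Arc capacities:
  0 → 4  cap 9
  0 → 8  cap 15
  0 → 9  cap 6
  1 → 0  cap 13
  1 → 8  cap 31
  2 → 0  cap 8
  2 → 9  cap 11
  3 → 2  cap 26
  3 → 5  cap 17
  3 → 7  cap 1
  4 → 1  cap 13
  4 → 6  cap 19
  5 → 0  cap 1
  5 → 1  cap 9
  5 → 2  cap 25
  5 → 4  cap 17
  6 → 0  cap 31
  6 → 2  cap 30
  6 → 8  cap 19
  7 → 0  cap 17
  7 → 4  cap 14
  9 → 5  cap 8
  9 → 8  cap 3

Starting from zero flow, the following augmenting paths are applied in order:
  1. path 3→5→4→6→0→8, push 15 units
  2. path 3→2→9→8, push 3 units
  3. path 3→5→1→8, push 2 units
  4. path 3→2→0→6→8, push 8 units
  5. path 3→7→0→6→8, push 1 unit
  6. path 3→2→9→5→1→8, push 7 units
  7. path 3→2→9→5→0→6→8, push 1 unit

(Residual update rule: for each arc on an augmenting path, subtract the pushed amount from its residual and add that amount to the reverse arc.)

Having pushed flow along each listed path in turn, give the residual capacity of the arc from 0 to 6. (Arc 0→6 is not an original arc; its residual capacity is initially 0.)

after path 1 (3→5→4→6→0→8, push 15): res(0,6)=15
after path 2 (3→2→9→8, push 3): res(0,6)=15
after path 3 (3→5→1→8, push 2): res(0,6)=15
after path 4 (3→2→0→6→8, push 8): res(0,6)=7
after path 5 (3→7→0→6→8, push 1): res(0,6)=6
after path 6 (3→2→9→5→1→8, push 7): res(0,6)=6
after path 7 (3→2→9→5→0→6→8, push 1): res(0,6)=5

Residual capacity of (0,6): 5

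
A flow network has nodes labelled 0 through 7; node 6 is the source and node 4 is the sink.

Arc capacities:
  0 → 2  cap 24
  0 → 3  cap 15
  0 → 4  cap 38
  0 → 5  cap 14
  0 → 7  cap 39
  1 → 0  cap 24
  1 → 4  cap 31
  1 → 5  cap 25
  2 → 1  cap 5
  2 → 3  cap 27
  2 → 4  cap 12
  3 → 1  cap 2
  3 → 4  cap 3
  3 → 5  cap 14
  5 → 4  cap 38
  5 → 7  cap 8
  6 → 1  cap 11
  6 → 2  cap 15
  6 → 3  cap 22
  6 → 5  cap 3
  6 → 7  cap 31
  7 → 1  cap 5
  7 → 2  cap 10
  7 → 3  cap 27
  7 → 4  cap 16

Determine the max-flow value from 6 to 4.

augment #1: 6→1→4 bottleneck 11, total now 11
augment #2: 6→2→4 bottleneck 12, total now 23
augment #3: 6→3→4 bottleneck 3, total now 26
augment #4: 6→5→4 bottleneck 3, total now 29
augment #5: 6→7→4 bottleneck 16, total now 45
augment #6: 6→2→1→4 bottleneck 3, total now 48
augment #7: 6→3→1→4 bottleneck 2, total now 50
augment #8: 6→3→5→4 bottleneck 14, total now 64
augment #9: 6→7→1→4 bottleneck 5, total now 69
augment #10: 6→7→2→1→4 bottleneck 2, total now 71

Maximum flow value: 71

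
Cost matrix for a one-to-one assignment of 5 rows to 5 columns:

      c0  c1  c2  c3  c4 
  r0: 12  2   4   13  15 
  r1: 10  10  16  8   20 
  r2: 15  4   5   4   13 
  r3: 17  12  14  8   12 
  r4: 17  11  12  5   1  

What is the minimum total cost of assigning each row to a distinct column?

Minimum assignment cost: 26

optimal assignment: row0→col1 (cost 2), row1→col0 (cost 10), row2→col2 (cost 5), row3→col3 (cost 8), row4→col4 (cost 1)
total = 2 + 10 + 5 + 8 + 1 = 26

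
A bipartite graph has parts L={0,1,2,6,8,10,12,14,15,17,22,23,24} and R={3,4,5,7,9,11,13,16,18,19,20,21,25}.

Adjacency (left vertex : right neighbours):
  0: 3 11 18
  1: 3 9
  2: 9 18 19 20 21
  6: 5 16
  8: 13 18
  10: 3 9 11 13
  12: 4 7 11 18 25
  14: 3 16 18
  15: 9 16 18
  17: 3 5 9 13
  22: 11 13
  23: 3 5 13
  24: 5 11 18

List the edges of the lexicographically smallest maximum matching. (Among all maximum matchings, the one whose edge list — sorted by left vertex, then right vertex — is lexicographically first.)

|M| = 9 (so the lex-smallest maximum matching has 9 edges)
process left vertices in ascending order; for each, take the smallest-labelled available neighbour that still permits 9 edges overall, or leave it unmatched if none does
lex-smallest matching: {0-3, 1-9, 2-19, 6-5, 8-13, 10-11, 12-4, 14-16, 15-18}

Lex-smallest maximum matching: {(0,3), (1,9), (2,19), (6,5), (8,13), (10,11), (12,4), (14,16), (15,18)}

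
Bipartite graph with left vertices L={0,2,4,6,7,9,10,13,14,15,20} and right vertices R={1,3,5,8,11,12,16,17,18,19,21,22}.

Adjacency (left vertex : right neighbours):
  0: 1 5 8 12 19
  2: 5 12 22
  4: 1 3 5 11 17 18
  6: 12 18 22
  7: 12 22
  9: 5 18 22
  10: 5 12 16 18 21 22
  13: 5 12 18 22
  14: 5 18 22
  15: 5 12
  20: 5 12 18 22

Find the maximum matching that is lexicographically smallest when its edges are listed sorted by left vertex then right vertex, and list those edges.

|M| = 7 (so the lex-smallest maximum matching has 7 edges)
process left vertices in ascending order; for each, take the smallest-labelled available neighbour that still permits 7 edges overall, or leave it unmatched if none does
lex-smallest matching: {0-1, 2-5, 4-3, 6-12, 7-22, 9-18, 10-16}

Lex-smallest maximum matching: {(0,1), (2,5), (4,3), (6,12), (7,22), (9,18), (10,16)}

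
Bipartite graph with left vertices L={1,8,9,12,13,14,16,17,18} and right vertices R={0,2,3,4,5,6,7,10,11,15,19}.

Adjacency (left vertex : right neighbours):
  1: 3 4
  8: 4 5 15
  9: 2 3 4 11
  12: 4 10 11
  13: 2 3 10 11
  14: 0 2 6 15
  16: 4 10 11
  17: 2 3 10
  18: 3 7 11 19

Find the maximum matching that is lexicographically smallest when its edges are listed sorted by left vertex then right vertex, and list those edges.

|M| = 8 (so the lex-smallest maximum matching has 8 edges)
process left vertices in ascending order; for each, take the smallest-labelled available neighbour that still permits 8 edges overall, or leave it unmatched if none does
lex-smallest matching: {1-3, 8-5, 9-2, 12-4, 13-10, 14-0, 16-11, 18-7}

Lex-smallest maximum matching: {(1,3), (8,5), (9,2), (12,4), (13,10), (14,0), (16,11), (18,7)}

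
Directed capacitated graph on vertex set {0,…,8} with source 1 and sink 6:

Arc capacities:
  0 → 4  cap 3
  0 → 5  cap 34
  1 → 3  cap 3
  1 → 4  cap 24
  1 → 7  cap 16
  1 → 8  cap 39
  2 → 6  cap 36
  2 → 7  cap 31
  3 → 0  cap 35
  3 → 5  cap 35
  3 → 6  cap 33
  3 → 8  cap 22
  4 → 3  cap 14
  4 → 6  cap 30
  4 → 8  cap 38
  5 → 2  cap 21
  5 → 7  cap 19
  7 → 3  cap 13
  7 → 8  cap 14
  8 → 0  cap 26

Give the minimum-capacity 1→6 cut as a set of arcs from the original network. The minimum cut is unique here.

Min-cut arcs: {(0,4), (1,3), (1,4), (5,2), (7,3)} (total capacity 64)

augment #1: 1→3→6 push 3
augment #2: 1→4→6 push 24
augment #3: 1→7→3→6 push 13
augment #4: 1→8→0→4→6 push 3
augment #5: 1→8→0→5→2→6 push 21
max flow = 64; residual-reachable set from 1 gives S-side
cut edges (S→T): {(0,4), (1,3), (1,4), (5,2), (7,3)} total cap 64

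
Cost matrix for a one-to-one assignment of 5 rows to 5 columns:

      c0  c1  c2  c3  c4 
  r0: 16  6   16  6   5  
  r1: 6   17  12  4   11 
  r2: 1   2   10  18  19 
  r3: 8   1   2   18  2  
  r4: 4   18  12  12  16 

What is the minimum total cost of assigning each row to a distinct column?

Minimum assignment cost: 17

optimal assignment: row0→col4 (cost 5), row1→col3 (cost 4), row2→col1 (cost 2), row3→col2 (cost 2), row4→col0 (cost 4)
total = 5 + 4 + 2 + 2 + 4 = 17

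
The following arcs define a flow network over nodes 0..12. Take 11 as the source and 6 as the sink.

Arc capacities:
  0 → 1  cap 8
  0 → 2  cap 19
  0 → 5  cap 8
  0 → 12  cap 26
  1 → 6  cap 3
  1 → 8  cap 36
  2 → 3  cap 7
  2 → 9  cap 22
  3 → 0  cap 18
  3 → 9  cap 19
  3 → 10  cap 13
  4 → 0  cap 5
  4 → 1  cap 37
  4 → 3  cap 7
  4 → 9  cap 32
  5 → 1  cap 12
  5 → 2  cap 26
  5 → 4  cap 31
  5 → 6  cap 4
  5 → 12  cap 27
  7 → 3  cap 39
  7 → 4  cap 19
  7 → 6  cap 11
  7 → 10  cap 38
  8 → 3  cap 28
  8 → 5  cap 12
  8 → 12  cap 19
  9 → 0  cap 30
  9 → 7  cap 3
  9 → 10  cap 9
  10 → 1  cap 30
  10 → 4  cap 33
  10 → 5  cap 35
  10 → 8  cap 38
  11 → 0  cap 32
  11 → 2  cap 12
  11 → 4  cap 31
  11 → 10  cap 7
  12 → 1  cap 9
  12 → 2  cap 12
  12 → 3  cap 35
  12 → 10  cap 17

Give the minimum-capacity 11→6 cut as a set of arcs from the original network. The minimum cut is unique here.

augment #1: 11→0→1→6 push 3
augment #2: 11→0→5→6 push 4
augment #3: 11→2→9→7→6 push 3
max flow = 10; residual-reachable set from 11 gives S-side
cut edges (S→T): {(1,6), (5,6), (9,7)} total cap 10

Min-cut arcs: {(1,6), (5,6), (9,7)} (total capacity 10)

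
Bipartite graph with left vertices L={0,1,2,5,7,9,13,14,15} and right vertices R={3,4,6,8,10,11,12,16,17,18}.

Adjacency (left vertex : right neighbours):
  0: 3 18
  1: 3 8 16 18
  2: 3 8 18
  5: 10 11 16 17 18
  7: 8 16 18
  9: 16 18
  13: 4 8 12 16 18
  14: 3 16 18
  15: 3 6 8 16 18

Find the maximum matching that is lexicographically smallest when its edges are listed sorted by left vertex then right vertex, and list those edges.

Lex-smallest maximum matching: {(0,3), (1,8), (2,18), (5,10), (7,16), (13,4), (15,6)}

|M| = 7 (so the lex-smallest maximum matching has 7 edges)
process left vertices in ascending order; for each, take the smallest-labelled available neighbour that still permits 7 edges overall, or leave it unmatched if none does
lex-smallest matching: {0-3, 1-8, 2-18, 5-10, 7-16, 13-4, 15-6}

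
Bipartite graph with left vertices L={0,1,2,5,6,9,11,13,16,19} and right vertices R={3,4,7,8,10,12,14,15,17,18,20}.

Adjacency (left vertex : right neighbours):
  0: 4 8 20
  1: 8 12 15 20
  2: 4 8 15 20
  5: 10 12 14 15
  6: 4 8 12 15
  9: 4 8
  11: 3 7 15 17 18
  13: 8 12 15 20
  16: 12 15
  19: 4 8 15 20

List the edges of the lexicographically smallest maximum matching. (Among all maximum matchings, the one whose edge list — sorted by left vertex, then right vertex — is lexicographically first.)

|M| = 7 (so the lex-smallest maximum matching has 7 edges)
process left vertices in ascending order; for each, take the smallest-labelled available neighbour that still permits 7 edges overall, or leave it unmatched if none does
lex-smallest matching: {0-4, 1-8, 2-15, 5-10, 6-12, 11-3, 13-20}

Lex-smallest maximum matching: {(0,4), (1,8), (2,15), (5,10), (6,12), (11,3), (13,20)}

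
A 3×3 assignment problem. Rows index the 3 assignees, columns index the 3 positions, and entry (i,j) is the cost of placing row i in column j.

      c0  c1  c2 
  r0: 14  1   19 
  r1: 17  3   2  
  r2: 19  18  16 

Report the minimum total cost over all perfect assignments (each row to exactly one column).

optimal assignment: row0→col1 (cost 1), row1→col2 (cost 2), row2→col0 (cost 19)
total = 1 + 2 + 19 = 22

Minimum assignment cost: 22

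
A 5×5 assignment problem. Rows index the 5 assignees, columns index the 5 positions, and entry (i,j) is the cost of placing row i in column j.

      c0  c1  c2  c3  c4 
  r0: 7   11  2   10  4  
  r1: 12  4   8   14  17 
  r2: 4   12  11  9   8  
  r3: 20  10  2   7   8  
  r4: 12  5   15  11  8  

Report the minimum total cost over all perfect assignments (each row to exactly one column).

one of 2 optimal assignments: row0→col2 (cost 2), row1→col1 (cost 4), row2→col0 (cost 4), row3→col3 (cost 7), row4→col4 (cost 8)
total = 2 + 4 + 4 + 7 + 8 = 25

Minimum assignment cost: 25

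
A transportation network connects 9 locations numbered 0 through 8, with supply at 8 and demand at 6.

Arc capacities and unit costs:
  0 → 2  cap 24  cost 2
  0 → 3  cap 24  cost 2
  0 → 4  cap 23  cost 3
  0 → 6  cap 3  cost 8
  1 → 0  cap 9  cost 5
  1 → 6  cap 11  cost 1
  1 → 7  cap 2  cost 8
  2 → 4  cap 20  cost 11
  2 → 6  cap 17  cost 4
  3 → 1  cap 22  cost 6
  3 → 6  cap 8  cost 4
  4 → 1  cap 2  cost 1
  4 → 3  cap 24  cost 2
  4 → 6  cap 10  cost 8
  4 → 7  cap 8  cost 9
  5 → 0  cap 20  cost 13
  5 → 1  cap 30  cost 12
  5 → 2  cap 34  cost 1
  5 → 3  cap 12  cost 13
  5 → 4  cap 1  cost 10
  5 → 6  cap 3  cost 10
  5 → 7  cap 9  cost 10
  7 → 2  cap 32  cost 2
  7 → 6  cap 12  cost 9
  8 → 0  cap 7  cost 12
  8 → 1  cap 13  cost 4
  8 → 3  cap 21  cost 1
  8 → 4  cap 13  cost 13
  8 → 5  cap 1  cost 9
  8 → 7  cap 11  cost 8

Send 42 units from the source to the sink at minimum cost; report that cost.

Minimum cost for 42 units: 470

shortest-cost path #1: 8→1→6 push 11 @ unit cost 5 (adds 55)
shortest-cost path #2: 8→3→6 push 8 @ unit cost 5 (adds 40)
shortest-cost path #3: 8→5→2→6 push 1 @ unit cost 14 (adds 14)
shortest-cost path #4: 8→7→2→6 push 11 @ unit cost 14 (adds 154)
shortest-cost path #5: 8→1→0→2→6 push 2 @ unit cost 15 (adds 30)
shortest-cost path #6: 8→0→2→6 push 3 @ unit cost 18 (adds 54)
shortest-cost path #7: 8→0→6 push 3 @ unit cost 20 (adds 60)
shortest-cost path #8: 8→4→6 push 3 @ unit cost 21 (adds 63)
total cost = 470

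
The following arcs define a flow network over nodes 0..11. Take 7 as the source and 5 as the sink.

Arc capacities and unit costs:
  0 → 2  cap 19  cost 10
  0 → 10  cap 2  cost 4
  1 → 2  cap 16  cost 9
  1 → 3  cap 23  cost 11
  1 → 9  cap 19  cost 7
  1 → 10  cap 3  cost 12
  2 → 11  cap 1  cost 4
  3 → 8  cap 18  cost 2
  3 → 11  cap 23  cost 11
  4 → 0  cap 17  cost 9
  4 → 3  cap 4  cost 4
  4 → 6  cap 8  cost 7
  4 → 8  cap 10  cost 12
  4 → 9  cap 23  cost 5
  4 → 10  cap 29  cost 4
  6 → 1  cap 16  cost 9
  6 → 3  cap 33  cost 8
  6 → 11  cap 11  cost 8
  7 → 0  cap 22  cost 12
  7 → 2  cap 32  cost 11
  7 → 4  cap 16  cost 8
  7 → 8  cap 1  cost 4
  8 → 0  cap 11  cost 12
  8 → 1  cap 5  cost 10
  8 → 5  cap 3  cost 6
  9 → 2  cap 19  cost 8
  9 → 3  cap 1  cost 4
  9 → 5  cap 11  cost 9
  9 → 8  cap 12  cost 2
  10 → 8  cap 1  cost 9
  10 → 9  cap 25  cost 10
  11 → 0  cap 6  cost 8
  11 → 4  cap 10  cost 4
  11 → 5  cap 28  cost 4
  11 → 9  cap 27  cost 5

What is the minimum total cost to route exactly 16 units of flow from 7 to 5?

Minimum cost for 16 units: 338

shortest-cost path #1: 7→8→5 push 1 @ unit cost 10 (adds 10)
shortest-cost path #2: 7→2→11→5 push 1 @ unit cost 19 (adds 19)
shortest-cost path #3: 7→4→3→8→5 push 2 @ unit cost 20 (adds 40)
shortest-cost path #4: 7→4→9→5 push 11 @ unit cost 22 (adds 242)
shortest-cost path #5: 7→4→6→11→5 push 1 @ unit cost 27 (adds 27)
total cost = 338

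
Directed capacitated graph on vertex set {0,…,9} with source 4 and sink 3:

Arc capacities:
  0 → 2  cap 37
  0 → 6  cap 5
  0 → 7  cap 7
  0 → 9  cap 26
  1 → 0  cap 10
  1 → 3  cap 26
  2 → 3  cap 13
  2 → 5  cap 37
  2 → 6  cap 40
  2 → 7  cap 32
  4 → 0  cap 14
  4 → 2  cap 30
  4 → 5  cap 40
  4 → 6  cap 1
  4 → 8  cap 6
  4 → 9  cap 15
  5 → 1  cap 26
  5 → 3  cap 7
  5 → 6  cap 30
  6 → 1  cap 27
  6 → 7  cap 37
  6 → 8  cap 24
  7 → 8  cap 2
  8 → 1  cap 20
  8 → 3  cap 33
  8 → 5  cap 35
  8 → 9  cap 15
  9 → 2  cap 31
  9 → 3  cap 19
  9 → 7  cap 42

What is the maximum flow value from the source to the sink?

Maximum flow value: 97

augment #1: 4→2→3 bottleneck 13, total now 13
augment #2: 4→5→3 bottleneck 7, total now 20
augment #3: 4→8→3 bottleneck 6, total now 26
augment #4: 4→9→3 bottleneck 15, total now 41
augment #5: 4→0→9→3 bottleneck 4, total now 45
augment #6: 4→5→1→3 bottleneck 26, total now 71
augment #7: 4→6→8→3 bottleneck 1, total now 72
augment #8: 4→0→6→8→3 bottleneck 5, total now 77
augment #9: 4→0→7→8→3 bottleneck 2, total now 79
augment #10: 4→2→6→8→3 bottleneck 17, total now 96
augment #11: 4→5→6→8→3 bottleneck 1, total now 97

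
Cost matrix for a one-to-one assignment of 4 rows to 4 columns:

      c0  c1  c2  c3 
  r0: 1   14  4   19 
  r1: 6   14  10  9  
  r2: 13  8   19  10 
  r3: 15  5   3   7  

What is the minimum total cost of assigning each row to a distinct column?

Minimum assignment cost: 21

optimal assignment: row0→col0 (cost 1), row1→col3 (cost 9), row2→col1 (cost 8), row3→col2 (cost 3)
total = 1 + 9 + 8 + 3 = 21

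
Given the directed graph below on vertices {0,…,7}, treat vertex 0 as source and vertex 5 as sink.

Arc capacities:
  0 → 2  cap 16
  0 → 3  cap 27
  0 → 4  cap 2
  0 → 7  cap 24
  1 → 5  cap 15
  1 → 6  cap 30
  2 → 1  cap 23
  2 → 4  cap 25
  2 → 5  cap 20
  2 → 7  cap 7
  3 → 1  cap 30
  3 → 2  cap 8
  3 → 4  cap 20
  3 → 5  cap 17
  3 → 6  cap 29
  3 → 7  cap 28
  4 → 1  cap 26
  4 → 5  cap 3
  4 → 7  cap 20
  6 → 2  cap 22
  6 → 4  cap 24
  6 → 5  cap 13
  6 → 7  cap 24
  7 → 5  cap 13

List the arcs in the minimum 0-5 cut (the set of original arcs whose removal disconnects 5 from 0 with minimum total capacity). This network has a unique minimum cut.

Min-cut arcs: {(0,2), (0,3), (0,4), (7,5)} (total capacity 58)

augment #1: 0→2→5 push 16
augment #2: 0→3→5 push 17
augment #3: 0→4→5 push 2
augment #4: 0→7→5 push 13
augment #5: 0→3→1→5 push 10
max flow = 58; residual-reachable set from 0 gives S-side
cut edges (S→T): {(0,2), (0,3), (0,4), (7,5)} total cap 58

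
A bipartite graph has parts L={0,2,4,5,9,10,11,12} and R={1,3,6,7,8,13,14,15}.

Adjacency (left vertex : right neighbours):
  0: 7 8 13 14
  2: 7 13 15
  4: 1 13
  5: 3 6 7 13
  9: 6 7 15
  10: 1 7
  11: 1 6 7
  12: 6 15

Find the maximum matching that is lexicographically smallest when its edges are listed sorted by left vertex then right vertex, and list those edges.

|M| = 7 (so the lex-smallest maximum matching has 7 edges)
process left vertices in ascending order; for each, take the smallest-labelled available neighbour that still permits 7 edges overall, or leave it unmatched if none does
lex-smallest matching: {0-8, 2-7, 4-13, 5-3, 9-6, 10-1, 12-15}

Lex-smallest maximum matching: {(0,8), (2,7), (4,13), (5,3), (9,6), (10,1), (12,15)}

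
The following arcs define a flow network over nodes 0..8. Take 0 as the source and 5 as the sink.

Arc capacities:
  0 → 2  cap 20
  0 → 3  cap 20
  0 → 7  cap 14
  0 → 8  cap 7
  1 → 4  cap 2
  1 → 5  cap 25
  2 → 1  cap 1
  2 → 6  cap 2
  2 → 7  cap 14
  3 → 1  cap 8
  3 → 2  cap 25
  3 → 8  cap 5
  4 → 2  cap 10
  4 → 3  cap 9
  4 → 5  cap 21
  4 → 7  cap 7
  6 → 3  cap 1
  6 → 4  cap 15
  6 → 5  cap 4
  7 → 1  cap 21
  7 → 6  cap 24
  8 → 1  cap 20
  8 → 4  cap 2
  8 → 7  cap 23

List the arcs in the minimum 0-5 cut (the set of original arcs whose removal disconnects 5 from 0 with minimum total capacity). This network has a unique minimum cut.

Min-cut arcs: {(1,4), (1,5), (6,4), (6,5), (8,4)} (total capacity 48)

augment #1: 0→2→1→5 push 1
augment #2: 0→2→6→5 push 2
augment #3: 0→3→1→5 push 8
augment #4: 0→7→1→5 push 14
augment #5: 0→8→1→5 push 2
augment #6: 0→8→4→5 push 2
augment #7: 0→2→7→6→5 push 2
augment #8: 0→8→1→4→5 push 2
augment #9: 0→2→7→6→4→5 push 12
augment #10: 0→8→7→6→4→5 push 1
augment #11: 0→3→8→7→6→4→5 push 2
max flow = 48; residual-reachable set from 0 gives S-side
cut edges (S→T): {(1,4), (1,5), (6,4), (6,5), (8,4)} total cap 48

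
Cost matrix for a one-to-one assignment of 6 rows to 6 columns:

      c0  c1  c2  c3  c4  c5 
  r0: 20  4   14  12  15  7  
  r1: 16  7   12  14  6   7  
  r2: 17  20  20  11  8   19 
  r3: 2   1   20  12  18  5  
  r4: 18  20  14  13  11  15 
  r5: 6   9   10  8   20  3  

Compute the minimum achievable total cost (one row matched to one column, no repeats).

Minimum assignment cost: 40

optimal assignment: row0→col1 (cost 4), row1→col4 (cost 6), row2→col3 (cost 11), row3→col0 (cost 2), row4→col2 (cost 14), row5→col5 (cost 3)
total = 4 + 6 + 11 + 2 + 14 + 3 = 40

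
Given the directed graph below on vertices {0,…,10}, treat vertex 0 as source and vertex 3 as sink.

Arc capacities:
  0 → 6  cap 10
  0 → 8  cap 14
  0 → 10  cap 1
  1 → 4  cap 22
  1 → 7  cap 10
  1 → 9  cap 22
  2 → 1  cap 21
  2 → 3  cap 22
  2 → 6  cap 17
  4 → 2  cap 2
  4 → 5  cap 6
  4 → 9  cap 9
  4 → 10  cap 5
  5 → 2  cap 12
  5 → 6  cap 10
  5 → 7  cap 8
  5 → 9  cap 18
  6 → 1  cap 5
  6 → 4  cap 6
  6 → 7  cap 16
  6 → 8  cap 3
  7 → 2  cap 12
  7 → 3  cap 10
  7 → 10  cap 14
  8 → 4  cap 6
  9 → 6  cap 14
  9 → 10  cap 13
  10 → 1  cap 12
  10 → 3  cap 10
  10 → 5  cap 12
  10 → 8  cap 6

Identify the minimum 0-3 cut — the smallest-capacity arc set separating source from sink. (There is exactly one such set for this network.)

Min-cut arcs: {(0,6), (0,10), (8,4)} (total capacity 17)

augment #1: 0→10→3 push 1
augment #2: 0→6→7→3 push 10
augment #3: 0→8→4→2→3 push 2
augment #4: 0→8→4→10→3 push 4
max flow = 17; residual-reachable set from 0 gives S-side
cut edges (S→T): {(0,6), (0,10), (8,4)} total cap 17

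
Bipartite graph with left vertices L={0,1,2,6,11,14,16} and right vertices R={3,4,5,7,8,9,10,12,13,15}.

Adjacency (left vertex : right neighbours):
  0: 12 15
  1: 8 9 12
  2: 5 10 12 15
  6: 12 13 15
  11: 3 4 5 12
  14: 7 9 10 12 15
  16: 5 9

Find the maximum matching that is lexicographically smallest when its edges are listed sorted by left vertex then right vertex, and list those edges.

Lex-smallest maximum matching: {(0,12), (1,8), (2,5), (6,13), (11,3), (14,7), (16,9)}

|M| = 7 (so the lex-smallest maximum matching has 7 edges)
process left vertices in ascending order; for each, take the smallest-labelled available neighbour that still permits 7 edges overall, or leave it unmatched if none does
lex-smallest matching: {0-12, 1-8, 2-5, 6-13, 11-3, 14-7, 16-9}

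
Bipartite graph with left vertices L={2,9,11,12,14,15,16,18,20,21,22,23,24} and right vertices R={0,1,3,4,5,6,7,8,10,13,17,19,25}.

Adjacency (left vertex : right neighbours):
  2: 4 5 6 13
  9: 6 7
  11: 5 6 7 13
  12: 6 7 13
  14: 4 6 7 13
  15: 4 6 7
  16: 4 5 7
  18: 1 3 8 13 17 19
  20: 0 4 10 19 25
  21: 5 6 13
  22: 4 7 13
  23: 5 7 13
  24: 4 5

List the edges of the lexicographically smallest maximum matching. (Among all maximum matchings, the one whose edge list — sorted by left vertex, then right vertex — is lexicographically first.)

|M| = 7 (so the lex-smallest maximum matching has 7 edges)
process left vertices in ascending order; for each, take the smallest-labelled available neighbour that still permits 7 edges overall, or leave it unmatched if none does
lex-smallest matching: {2-4, 9-6, 11-5, 12-7, 14-13, 18-1, 20-0}

Lex-smallest maximum matching: {(2,4), (9,6), (11,5), (12,7), (14,13), (18,1), (20,0)}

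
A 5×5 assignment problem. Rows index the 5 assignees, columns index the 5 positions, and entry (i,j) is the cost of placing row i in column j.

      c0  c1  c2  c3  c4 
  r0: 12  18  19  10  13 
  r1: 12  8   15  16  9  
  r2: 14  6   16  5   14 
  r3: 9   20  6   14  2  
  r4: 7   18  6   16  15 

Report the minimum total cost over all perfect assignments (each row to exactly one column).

optimal assignment: row0→col0 (cost 12), row1→col1 (cost 8), row2→col3 (cost 5), row3→col4 (cost 2), row4→col2 (cost 6)
total = 12 + 8 + 5 + 2 + 6 = 33

Minimum assignment cost: 33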